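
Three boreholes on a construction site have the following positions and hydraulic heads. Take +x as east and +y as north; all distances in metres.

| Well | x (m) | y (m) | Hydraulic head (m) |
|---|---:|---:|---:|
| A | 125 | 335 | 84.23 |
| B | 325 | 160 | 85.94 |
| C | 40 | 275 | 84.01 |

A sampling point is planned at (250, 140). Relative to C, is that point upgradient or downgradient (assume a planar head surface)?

upgradient

Differences from A: to B (Δx, Δy, Δh) = (200, -175, +1.71); to C = (-85, -60, -0.22).
Solve a·Δx + b·Δy = Δh: det = 200·(-60) − (-85)·(-175) = -26875.
∂h/∂x = [(+1.71)·(-60) − (-0.22)·(-175)] / -26875 = +0.005250
∂h/∂y = [200·(-0.22) − (-85)·(+1.71)] / -26875 = -0.003771
Head at (250, 140) = 84.23 + (+0.005250)·(125) + (-0.003771)·(-195) = 85.62 m.
That is higher than the 84.01 m at C, so the point is upgradient.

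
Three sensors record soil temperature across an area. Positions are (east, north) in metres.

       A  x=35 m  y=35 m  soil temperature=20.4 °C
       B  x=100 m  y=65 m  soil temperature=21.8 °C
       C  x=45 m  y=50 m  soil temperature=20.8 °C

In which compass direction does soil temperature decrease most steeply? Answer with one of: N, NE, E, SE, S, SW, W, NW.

Taking A as reference: B−A = (65, 30, +1.4); C−A = (10, 15, +0.4).
Determinant of the coordinate differences = 65·15 − 10·30 = 675.
∂T/∂x = [(+1.4)·15 − (+0.4)·30] / 675 = +0.01333
∂T/∂y = [65·(+0.4) − 10·(+1.4)] / 675 = +0.01778
Steepest decrease is along −∇f = (-0.01333 E, -0.01778 N) → southwest.

SW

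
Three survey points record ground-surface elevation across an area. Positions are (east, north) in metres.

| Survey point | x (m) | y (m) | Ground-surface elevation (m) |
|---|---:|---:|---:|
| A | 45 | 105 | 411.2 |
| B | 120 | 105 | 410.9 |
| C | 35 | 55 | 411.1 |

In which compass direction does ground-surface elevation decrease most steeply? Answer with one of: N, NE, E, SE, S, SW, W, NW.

With z = a·x + b·y + c and A as origin, the differences give:
  75·a + 0·b = -0.3
  (-10)·a + (-50)·b = -0.1
Eliminate b (×(-50) and ×0, subtract): -3750·a = 15.00 → a = ∂z/∂x = -0.004000
Back-substitute: b = ∂z/∂y = +0.002800.
Steepest decrease is along −∇f = (+0.004000 E, -0.002800 N) → southeast.

SE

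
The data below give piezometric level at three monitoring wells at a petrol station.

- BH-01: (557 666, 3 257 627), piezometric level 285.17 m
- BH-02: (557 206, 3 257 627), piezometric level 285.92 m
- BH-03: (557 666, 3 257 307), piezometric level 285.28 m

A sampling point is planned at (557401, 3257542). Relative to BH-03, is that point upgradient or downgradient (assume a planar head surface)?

∂h/∂x = (285.92 − 285.17) / (557206 − 557666) = -0.001630
∂h/∂y = (285.28 − 285.17) / (3257307 − 3257627) = -0.0003437
Head at (557401, 3257542) = 285.17 + (-0.001630)·(-265) + (-0.0003437)·(-85) = 285.63 m.
That is higher than the 285.28 m at BH-03, so the point is upgradient.

upgradient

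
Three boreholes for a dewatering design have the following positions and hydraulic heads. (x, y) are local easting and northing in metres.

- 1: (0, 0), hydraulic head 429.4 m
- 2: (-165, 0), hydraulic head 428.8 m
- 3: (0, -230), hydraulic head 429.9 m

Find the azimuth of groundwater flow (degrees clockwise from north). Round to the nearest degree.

301°

∂h/∂x = (428.8 − 429.4) / (-165 − 0) = +0.003636
∂h/∂y = (429.9 − 429.4) / (-230 − 0) = -0.002174
Flow direction (−∇h) has components (-0.003636 E, +0.002174 N).
Azimuth = atan2(E, N) = atan2(-0.003636, +0.002174) = 300.9° ≈ 301°.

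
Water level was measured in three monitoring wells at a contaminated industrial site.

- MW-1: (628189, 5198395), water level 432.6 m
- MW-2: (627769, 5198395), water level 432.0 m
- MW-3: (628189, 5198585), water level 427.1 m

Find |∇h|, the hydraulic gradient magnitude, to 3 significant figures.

0.0290

∂h/∂x = (432.0 − 432.6) / (627769 − 628189) = +0.001429
∂h/∂y = (427.1 − 432.6) / (5198585 − 5198395) = -0.02895
|∇h| = √(0.001429² + -0.02895²) = 0.02899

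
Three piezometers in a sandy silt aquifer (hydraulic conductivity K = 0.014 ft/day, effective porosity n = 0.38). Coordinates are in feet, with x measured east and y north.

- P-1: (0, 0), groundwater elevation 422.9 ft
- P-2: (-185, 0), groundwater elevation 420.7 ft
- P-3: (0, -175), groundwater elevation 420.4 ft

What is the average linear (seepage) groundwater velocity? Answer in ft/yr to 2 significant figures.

∂h/∂x = (420.7 − 422.9) / (-185 − 0) = +0.01189
∂h/∂y = (420.4 − 422.9) / (-175 − 0) = +0.01429
|∇h| = √(0.01189² + 0.01429²) = 0.01859
Seepage velocity v = K·i/n = 0.014 × 0.01859 / 0.38 = 0.0006849 ft/day = 0.2502 ft/yr.

0.25 ft/yr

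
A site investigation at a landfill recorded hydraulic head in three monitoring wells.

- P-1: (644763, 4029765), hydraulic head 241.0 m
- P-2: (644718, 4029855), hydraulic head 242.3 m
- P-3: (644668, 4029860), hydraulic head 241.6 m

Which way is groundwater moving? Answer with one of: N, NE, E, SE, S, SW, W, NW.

Differences from P-1: to P-2 (Δx, Δy, Δh) = (-45, 90, +1.3); to P-3 = (-95, 95, +0.6).
Determinant of the coordinate differences = (-45)·95 − (-95)·90 = 4275.
∂h/∂x = [(+1.3)·95 − (+0.6)·90] / 4275 = +0.01626
∂h/∂y = [(-45)·(+0.6) − (-95)·(+1.3)] / 4275 = +0.02257
Flow = −∇h = (-0.01626 east, -0.02257 north), which points southwest.

SW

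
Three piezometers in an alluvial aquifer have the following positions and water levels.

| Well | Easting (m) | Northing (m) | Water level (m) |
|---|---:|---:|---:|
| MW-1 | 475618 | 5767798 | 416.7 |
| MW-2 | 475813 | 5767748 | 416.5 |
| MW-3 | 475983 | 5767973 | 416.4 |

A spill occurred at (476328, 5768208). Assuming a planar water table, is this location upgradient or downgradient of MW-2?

Differences from MW-1: to MW-2 (Δx, Δy, Δh) = (195, -50, -0.2); to MW-3 = (365, 175, -0.3).
Determinant of the coordinate differences = 195·175 − 365·(-50) = 52375.
∂h/∂x = [(-0.2)·175 − (-0.3)·(-50)] / 52375 = -0.0009547
∂h/∂y = [195·(-0.3) − 365·(-0.2)] / 52375 = +0.0002768
Head at (476328, 5768208) = 416.7 + (-0.0009547)·(710) + (+0.0002768)·(410) = 416.14 m.
That is lower than the 416.5 m at MW-2, so the point is downgradient.

downgradient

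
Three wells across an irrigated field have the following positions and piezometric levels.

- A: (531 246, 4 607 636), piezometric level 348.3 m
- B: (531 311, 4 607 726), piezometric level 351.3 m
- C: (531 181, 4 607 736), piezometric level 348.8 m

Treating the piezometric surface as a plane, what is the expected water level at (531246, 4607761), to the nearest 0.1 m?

350.6 m

With h = a·x + b·y + c and A as origin, the differences give:
  65·a + 90·b = +3.0
  (-65)·a + 100·b = +0.5
Eliminate b (×100 and ×90, subtract): 12350·a = 255.00 → a = ∂h/∂x = +0.02065
Back-substitute: b = ∂h/∂y = +0.01842.
h(531246, 4607761) = 348.3 + (+0.02065)·(0) + (+0.01842)·(125) = 348.3 +0.000 +2.303 = 350.603 m.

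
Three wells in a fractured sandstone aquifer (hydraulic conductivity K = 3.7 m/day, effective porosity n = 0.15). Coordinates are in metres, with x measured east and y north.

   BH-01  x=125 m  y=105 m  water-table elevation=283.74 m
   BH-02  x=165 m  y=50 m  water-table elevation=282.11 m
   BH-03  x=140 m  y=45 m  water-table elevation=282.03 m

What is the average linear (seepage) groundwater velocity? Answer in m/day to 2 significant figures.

With h = a·x + b·y + c and BH-01 as origin, the differences give:
  40·a + (-55)·b = -1.63
  15·a + (-60)·b = -1.71
Eliminate b (×(-60) and ×(-55), subtract): -1575·a = 3.750 → a = ∂h/∂x = -0.002381
Back-substitute: b = ∂h/∂y = +0.02790.
|∇h| = √(-0.002381² + 0.02790²) = 0.028
Seepage velocity v = K·i/n = 3.7 × 0.028 / 0.15 = 0.6907 m/day.

0.69 m/day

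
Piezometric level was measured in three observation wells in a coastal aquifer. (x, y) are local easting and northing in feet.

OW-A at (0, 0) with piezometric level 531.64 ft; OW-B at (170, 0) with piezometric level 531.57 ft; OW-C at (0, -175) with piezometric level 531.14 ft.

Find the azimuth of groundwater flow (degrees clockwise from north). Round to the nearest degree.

∂h/∂x = (531.57 − 531.64) / (170 − 0) = -0.0004118
∂h/∂y = (531.14 − 531.64) / (-175 − 0) = +0.002857
Flow direction (−∇h) has components (+0.0004118 E, -0.002857 N).
Azimuth = atan2(E, N) = atan2(+0.0004118, -0.002857) = 171.8° ≈ 172°.

172°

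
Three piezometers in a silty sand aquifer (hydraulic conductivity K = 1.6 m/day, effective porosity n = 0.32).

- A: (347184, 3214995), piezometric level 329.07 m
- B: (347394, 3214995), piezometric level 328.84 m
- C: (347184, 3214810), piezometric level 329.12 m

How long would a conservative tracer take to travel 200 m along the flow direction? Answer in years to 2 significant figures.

97 years

∂h/∂x = (328.84 − 329.07) / (347394 − 347184) = -0.001095
∂h/∂y = (329.12 − 329.07) / (3214810 − 3214995) = -0.0002703
|∇h| = √(-0.001095² + -0.0002703²) = 0.001128
Seepage velocity v = K·i/n = 1.6 × 0.001128 / 0.32 = 0.00564 m/day.
t = 200 / 0.00564 = 3.546e+04 days = 97.1 years.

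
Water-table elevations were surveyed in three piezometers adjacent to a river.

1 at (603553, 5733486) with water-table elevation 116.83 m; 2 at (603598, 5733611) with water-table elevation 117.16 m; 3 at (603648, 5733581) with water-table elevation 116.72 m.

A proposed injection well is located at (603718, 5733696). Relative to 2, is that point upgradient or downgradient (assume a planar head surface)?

downgradient

Taking 1 as reference: 2−1 = (45, 125, +0.33); 3−1 = (95, 95, -0.11).
Determinant of the coordinate differences = 45·95 − 95·125 = -7600.
∂h/∂x = [(+0.33)·95 − (-0.11)·125] / -7600 = -0.005934
∂h/∂y = [45·(-0.11) − 95·(+0.33)] / -7600 = +0.004776
Head at (603718, 5733696) = 116.83 + (-0.005934)·(165) + (+0.004776)·(210) = 116.85 m.
That is lower than the 117.16 m at 2, so the point is downgradient.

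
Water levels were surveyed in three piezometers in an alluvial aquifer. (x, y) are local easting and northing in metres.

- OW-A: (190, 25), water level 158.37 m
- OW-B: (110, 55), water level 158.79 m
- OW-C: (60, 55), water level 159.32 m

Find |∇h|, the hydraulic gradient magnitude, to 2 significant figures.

0.018

With h = a·x + b·y + c and OW-A as origin, the differences give:
  (-80)·a + 30·b = +0.42
  (-130)·a + 30·b = +0.95
Eliminate b (×30 and ×30, subtract): 1500·a = -15.900 → a = ∂h/∂x = -0.01060
Back-substitute: b = ∂h/∂y = -0.01427.
|∇h| = √(-0.01060² + -0.01427²) = 0.01778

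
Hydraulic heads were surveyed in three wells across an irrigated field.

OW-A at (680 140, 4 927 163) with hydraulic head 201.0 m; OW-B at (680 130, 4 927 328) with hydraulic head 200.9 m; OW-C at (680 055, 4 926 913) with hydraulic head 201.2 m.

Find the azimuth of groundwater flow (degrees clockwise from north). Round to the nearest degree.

Differences from OW-A: to OW-B (Δx, Δy, Δh) = (-10, 165, -0.1); to OW-C = (-85, -250, +0.2).
Determinant of the coordinate differences = (-10)·(-250) − (-85)·165 = 16525.
∂h/∂x = [(-0.1)·(-250) − (+0.2)·165] / 16525 = -0.0004841
∂h/∂y = [(-10)·(+0.2) − (-85)·(-0.1)] / 16525 = -0.0006354
Flow direction (−∇h) has components (+0.0004841 E, +0.0006354 N).
Azimuth = atan2(E, N) = atan2(+0.0004841, +0.0006354) = 37.3° ≈ 037°.

037°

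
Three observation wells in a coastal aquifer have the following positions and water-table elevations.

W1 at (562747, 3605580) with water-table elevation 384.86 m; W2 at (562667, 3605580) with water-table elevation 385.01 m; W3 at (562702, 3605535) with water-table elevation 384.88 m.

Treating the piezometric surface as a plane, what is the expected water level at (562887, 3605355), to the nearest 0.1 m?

384.3 m

With h = a·x + b·y + c and W1 as origin, the differences give:
  (-80)·a + 0·b = +0.15
  (-45)·a + (-45)·b = +0.02
Eliminate b (×(-45) and ×0, subtract): 3600·a = -6.750 → a = ∂h/∂x = -0.001875
Back-substitute: b = ∂h/∂y = +0.001431.
h(562887, 3605355) = 384.86 + (-0.001875)·(140) + (+0.001431)·(-225) = 384.86 -0.262 -0.322 = 384.276 m.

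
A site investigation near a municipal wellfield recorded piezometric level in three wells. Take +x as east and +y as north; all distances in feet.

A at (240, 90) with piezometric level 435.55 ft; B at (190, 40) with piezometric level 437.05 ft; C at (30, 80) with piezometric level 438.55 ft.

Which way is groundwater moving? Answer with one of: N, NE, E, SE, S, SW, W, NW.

With h = a·x + b·y + c and A as origin, the differences give:
  (-50)·a + (-50)·b = +1.50
  (-210)·a + (-10)·b = +3.00
Eliminate b (×(-10) and ×(-50), subtract): -10000·a = 135.000 → a = ∂h/∂x = -0.01350
Back-substitute: b = ∂h/∂y = -0.01650.
Flow = −∇h = (+0.01350 east, +0.01650 north), which points northeast.

NE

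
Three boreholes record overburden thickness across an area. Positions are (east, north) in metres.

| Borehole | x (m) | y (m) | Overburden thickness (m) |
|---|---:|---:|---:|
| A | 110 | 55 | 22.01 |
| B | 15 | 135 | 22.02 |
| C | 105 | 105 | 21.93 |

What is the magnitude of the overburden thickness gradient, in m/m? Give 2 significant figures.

0.0024 m/m

Differences from A: to B (Δx, Δy, Δh) = (-95, 80, +0.01); to C = (-5, 50, -0.08).
Solve a·Δx + b·Δy = Δd: det = (-95)·50 − (-5)·80 = -4350.
∂d/∂x = [(+0.01)·50 − (-0.08)·80] / -4350 = -0.001586
∂d/∂y = [(-95)·(-0.08) − (-5)·(+0.01)] / -4350 = -0.001759
|∇f| = √(-0.001586² + -0.001759²) = 0.002368 m/m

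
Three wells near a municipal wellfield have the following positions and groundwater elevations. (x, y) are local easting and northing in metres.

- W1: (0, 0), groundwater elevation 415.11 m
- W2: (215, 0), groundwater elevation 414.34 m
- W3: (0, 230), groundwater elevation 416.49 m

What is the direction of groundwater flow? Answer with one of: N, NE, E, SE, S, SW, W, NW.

∂h/∂x = (414.34 − 415.11) / (215 − 0) = -0.003581
∂h/∂y = (416.49 − 415.11) / (230 − 0) = +0.006000
Flow = −∇h = (+0.003581 east, -0.006000 north), which points southeast.

SE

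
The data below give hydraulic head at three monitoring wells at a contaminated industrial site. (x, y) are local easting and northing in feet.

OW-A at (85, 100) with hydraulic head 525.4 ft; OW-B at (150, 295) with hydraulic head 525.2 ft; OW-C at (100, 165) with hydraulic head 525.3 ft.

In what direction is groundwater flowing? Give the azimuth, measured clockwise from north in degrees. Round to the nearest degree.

With h = a·x + b·y + c and OW-A as origin, the differences give:
  65·a + 195·b = -0.2
  15·a + 65·b = -0.1
Eliminate b (×65 and ×195, subtract): 1300·a = 6.50 → a = ∂h/∂x = +0.005000
Back-substitute: b = ∂h/∂y = -0.002692.
Flow direction (−∇h) has components (-0.005000 E, +0.002692 N).
Azimuth = atan2(E, N) = atan2(-0.005000, +0.002692) = 298.3° ≈ 298°.

298°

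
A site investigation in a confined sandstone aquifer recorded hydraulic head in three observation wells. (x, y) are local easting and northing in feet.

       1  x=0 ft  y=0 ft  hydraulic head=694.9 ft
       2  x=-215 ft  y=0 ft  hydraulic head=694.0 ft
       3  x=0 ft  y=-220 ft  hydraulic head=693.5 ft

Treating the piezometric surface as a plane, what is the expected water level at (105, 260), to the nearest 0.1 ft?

697.0 ft

∂h/∂x = (694.0 − 694.9) / (-215 − 0) = +0.004186
∂h/∂y = (693.5 − 694.9) / (-220 − 0) = +0.006364
h(105, 260) = 694.9 + (+0.004186)·(105) + (+0.006364)·(260) = 694.9 +0.440 +1.655 = 696.994 ft.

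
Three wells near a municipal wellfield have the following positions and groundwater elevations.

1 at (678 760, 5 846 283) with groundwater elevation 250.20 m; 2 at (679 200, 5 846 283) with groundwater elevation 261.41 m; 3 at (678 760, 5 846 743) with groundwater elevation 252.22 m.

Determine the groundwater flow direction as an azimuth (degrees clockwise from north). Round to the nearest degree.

∂h/∂x = (261.41 − 250.20) / (679200 − 678760) = +0.02548
∂h/∂y = (252.22 − 250.20) / (5846743 − 5846283) = +0.004391
Flow direction (−∇h) has components (-0.02548 E, -0.004391 N).
Azimuth = atan2(E, N) = atan2(-0.02548, -0.004391) = 260.2° ≈ 260°.

260°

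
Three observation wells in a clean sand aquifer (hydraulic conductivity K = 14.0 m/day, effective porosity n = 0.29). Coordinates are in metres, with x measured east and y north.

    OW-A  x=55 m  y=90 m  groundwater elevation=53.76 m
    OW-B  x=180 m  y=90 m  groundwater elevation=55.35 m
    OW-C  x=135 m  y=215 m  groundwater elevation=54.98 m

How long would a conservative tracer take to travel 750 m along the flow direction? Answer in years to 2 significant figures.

With h = a·x + b·y + c and OW-A as origin, the differences give:
  125·a + 0·b = +1.59
  80·a + 125·b = +1.22
Eliminate b (×125 and ×0, subtract): 15625·a = 198.750 → a = ∂h/∂x = +0.01272
Back-substitute: b = ∂h/∂y = +0.001619.
|∇h| = √(0.01272² + 0.001619²) = 0.01282
Seepage velocity v = K·i/n = 14.0 × 0.01282 / 0.29 = 0.6189 m/day.
t = 750 / 0.6189 = 1212 days = 3.32 years.

3.3 years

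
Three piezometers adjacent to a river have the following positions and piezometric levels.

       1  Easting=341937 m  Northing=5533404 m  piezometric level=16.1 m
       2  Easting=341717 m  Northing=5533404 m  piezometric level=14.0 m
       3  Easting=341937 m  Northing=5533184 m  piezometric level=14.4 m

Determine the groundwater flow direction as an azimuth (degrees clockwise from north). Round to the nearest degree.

∂h/∂x = (14.0 − 16.1) / (341717 − 341937) = +0.009545
∂h/∂y = (14.4 − 16.1) / (5533184 − 5533404) = +0.007727
Flow direction (−∇h) has components (-0.009545 E, -0.007727 N).
Azimuth = atan2(E, N) = atan2(-0.009545, -0.007727) = 231.0° ≈ 231°.

231°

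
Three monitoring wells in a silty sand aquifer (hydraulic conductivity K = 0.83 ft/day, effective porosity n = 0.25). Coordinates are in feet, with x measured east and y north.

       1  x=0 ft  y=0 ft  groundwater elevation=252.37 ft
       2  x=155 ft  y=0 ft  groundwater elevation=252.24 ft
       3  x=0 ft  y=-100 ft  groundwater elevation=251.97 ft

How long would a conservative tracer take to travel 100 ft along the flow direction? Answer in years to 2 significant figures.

20 years

∂h/∂x = (252.24 − 252.37) / (155 − 0) = -0.0008387
∂h/∂y = (251.97 − 252.37) / (-100 − 0) = +0.004000
|∇h| = √(-0.0008387² + 0.004000²) = 0.004087
Seepage velocity v = K·i/n = 0.83 × 0.004087 / 0.25 = 0.01357 ft/day.
t = 100 / 0.01357 = 7369 days = 20.2 years.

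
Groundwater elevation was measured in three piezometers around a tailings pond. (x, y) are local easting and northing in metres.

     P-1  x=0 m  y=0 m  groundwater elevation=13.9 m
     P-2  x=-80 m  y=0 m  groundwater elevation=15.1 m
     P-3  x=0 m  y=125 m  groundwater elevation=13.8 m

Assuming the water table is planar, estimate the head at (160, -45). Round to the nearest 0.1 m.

∂h/∂x = (15.1 − 13.9) / (-80 − 0) = -0.01500
∂h/∂y = (13.8 − 13.9) / (125 − 0) = -0.0008000
h(160, -45) = 13.9 + (-0.01500)·(160) + (-0.0008000)·(-45) = 13.9 -2.400 +0.036 = 11.536 m.

11.5 m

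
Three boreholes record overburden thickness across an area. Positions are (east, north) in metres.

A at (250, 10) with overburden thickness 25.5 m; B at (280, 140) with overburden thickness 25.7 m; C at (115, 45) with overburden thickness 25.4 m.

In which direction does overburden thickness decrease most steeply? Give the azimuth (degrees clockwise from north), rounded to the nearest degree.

Differences from A: to B (Δx, Δy, Δh) = (30, 130, +0.2); to C = (-135, 35, -0.1).
Determinant of the coordinate differences = 30·35 − (-135)·130 = 18600.
∂d/∂x = [(+0.2)·35 − (-0.1)·130] / 18600 = +0.001075
∂d/∂y = [30·(-0.1) − (-135)·(+0.2)] / 18600 = +0.001290
Steepest decrease is along −∇f: components (-0.001075 E, -0.001290 N).
Azimuth = atan2(-0.001075, -0.001290) = 219.8° ≈ 220°.

220°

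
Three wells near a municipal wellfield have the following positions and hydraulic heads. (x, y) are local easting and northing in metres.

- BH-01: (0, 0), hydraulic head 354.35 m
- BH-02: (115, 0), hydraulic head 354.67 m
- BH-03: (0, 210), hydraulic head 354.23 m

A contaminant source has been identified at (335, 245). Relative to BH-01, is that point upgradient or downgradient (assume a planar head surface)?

∂h/∂x = (354.67 − 354.35) / (115 − 0) = +0.002783
∂h/∂y = (354.23 − 354.35) / (210 − 0) = -0.0005714
Head at (335, 245) = 354.35 + (+0.002783)·(335) + (-0.0005714)·(245) = 355.14 m.
That is higher than the 354.35 m at BH-01, so the point is upgradient.

upgradient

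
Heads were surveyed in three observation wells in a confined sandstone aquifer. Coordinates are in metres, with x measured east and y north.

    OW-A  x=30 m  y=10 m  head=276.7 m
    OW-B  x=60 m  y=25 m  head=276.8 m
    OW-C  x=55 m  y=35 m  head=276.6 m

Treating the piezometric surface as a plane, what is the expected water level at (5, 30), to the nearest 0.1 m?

Three-point gradient (reference OW-A): Δ to OW-B = (30, 15, +0.1), Δ to OW-C = (25, 25, -0.1).
∂h/∂x = +0.01067, ∂h/∂y = -0.01467 (det = 375).
h(5, 30) = 276.7 + (+0.01067)·(-25) + (-0.01467)·(20) = 276.7 -0.267 -0.293 = 276.140 m.

276.1 m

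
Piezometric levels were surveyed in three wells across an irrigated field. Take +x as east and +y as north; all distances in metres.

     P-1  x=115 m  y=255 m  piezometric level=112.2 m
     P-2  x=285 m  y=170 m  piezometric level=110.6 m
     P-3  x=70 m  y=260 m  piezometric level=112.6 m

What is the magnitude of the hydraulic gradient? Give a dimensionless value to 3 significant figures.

0.00884

Three-point gradient (reference P-1): Δ to P-2 = (170, -85, -1.6), Δ to P-3 = (-45, 5, +0.4).
∂h/∂x = -0.008739, ∂h/∂y = +0.001345 (det = -2975).
|∇h| = √(-0.008739² + 0.001345²) = 0.008842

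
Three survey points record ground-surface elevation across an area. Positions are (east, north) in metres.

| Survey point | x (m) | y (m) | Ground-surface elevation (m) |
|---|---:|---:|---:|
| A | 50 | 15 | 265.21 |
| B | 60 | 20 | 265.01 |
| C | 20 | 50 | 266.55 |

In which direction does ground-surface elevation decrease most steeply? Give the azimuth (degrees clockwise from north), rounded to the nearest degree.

118°

Three-point gradient (reference A): Δ to B = (10, 5, -0.20), Δ to C = (-30, 35, +1.34).
∂z/∂x = -0.02740, ∂z/∂y = +0.01480 (det = 500).
Steepest decrease is along −∇f: components (+0.02740 E, -0.01480 N).
Azimuth = atan2(+0.02740, -0.01480) = 118.4° ≈ 118°.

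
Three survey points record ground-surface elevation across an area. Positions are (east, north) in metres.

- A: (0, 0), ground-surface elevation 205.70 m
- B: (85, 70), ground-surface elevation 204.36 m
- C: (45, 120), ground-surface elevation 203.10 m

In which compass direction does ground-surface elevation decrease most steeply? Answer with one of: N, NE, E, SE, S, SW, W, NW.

N

With z = a·x + b·y + c and A as origin, the differences give:
  85·a + 70·b = -1.34
  45·a + 120·b = -2.60
Eliminate b (×120 and ×70, subtract): 7050·a = 21.200 → a = ∂z/∂x = +0.003007
Back-substitute: b = ∂z/∂y = -0.02279.
Steepest decrease is along −∇f = (-0.003007 E, +0.02279 N) → north.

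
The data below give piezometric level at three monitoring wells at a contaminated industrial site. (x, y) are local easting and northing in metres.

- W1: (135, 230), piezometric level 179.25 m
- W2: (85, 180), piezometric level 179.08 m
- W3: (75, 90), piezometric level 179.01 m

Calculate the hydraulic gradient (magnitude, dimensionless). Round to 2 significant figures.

Taking W1 as reference: W2−W1 = (-50, -50, -0.17); W3−W1 = (-60, -140, -0.24).
Determinant of the coordinate differences = (-50)·(-140) − (-60)·(-50) = 4000.
∂h/∂x = [(-0.17)·(-140) − (-0.24)·(-50)] / 4000 = +0.002950
∂h/∂y = [(-50)·(-0.24) − (-60)·(-0.17)] / 4000 = +0.0004500
|∇h| = √(0.002950² + 0.0004500²) = 0.002984

0.0030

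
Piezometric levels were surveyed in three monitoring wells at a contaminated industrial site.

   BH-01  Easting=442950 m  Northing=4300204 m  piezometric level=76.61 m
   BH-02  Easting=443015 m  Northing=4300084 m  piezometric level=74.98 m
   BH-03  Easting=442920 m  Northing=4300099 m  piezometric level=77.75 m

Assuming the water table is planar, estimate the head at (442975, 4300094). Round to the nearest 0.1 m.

Taking BH-01 as reference: BH-02−BH-01 = (65, -120, -1.63); BH-03−BH-01 = (-30, -105, +1.14).
Solve a·Δx + b·Δy = Δh: det = 65·(-105) − (-30)·(-120) = -10425.
∂h/∂x = [(-1.63)·(-105) − (+1.14)·(-120)] / -10425 = -0.02954
∂h/∂y = [65·(+1.14) − (-30)·(-1.63)] / -10425 = -0.002417
h(442975, 4300094) = 76.61 + (-0.02954)·(25) + (-0.002417)·(-110) = 76.61 -0.738 +0.266 = 76.137 m.

76.1 m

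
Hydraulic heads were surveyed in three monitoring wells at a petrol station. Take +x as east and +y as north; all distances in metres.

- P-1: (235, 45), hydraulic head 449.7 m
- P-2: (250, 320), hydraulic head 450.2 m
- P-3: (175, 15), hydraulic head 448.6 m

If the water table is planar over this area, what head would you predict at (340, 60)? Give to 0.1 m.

Taking P-1 as reference: P-2−P-1 = (15, 275, +0.5); P-3−P-1 = (-60, -30, -1.1).
Determinant of the coordinate differences = 15·(-30) − (-60)·275 = 16050.
∂h/∂x = [(+0.5)·(-30) − (-1.1)·275] / 16050 = +0.01791
∂h/∂y = [15·(-1.1) − (-60)·(+0.5)] / 16050 = +0.0008411
h(340, 60) = 449.7 + (+0.01791)·(105) + (+0.0008411)·(15) = 449.7 +1.881 +0.013 = 451.593 m.

451.6 m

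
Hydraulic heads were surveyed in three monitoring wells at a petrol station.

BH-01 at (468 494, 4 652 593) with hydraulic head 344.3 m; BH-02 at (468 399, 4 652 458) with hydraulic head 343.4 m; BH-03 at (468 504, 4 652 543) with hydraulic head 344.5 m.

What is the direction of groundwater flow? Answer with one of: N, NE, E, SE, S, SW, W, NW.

W

Differences from BH-01: to BH-02 (Δx, Δy, Δh) = (-95, -135, -0.9); to BH-03 = (10, -50, +0.2).
Determinant of the coordinate differences = (-95)·(-50) − 10·(-135) = 6100.
∂h/∂x = [(-0.9)·(-50) − (+0.2)·(-135)] / 6100 = +0.01180
∂h/∂y = [(-95)·(+0.2) − 10·(-0.9)] / 6100 = -0.001639
Flow = −∇h = (-0.01180 east, +0.001639 north), which points west.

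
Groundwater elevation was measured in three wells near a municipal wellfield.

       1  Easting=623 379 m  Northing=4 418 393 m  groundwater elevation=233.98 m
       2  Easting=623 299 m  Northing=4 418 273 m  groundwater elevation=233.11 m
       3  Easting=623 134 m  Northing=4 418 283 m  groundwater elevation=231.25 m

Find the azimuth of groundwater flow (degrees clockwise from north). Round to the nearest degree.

271°

With h = a·x + b·y + c and 1 as origin, the differences give:
  (-80)·a + (-120)·b = -0.87
  (-245)·a + (-110)·b = -2.73
Eliminate b (×(-110) and ×(-120), subtract): -20600·a = -231.900 → a = ∂h/∂x = +0.01126
Back-substitute: b = ∂h/∂y = -0.0002549.
Flow direction (−∇h) has components (-0.01126 E, +0.0002549 N).
Azimuth = atan2(E, N) = atan2(-0.01126, +0.0002549) = 271.3° ≈ 271°.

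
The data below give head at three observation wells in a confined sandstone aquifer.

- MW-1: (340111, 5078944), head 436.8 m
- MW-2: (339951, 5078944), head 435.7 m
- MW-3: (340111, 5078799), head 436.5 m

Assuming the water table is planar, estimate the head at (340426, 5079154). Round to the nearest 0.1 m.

∂h/∂x = (435.7 − 436.8) / (339951 − 340111) = +0.006875
∂h/∂y = (436.5 − 436.8) / (5078799 − 5078944) = +0.002069
h(340426, 5079154) = 436.8 + (+0.006875)·(315) + (+0.002069)·(210) = 436.8 +2.166 +0.434 = 439.400 m.

439.4 m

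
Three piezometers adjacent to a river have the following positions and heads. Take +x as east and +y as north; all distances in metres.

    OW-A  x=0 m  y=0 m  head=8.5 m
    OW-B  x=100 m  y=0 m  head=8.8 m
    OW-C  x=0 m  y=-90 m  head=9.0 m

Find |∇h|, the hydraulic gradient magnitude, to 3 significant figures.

∂h/∂x = (8.8 − 8.5) / (100 − 0) = +0.003000
∂h/∂y = (9.0 − 8.5) / (-90 − 0) = -0.005556
|∇h| = √(0.003000² + -0.005556²) = 0.006314

0.00631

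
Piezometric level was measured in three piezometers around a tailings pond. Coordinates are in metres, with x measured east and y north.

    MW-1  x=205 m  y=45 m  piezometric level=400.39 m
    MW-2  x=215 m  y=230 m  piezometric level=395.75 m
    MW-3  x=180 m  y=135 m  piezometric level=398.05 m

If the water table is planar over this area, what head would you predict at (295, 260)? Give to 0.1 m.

Taking MW-1 as reference: MW-2−MW-1 = (10, 185, -4.64); MW-3−MW-1 = (-25, 90, -2.34).
Solve a·Δx + b·Δy = Δh: det = 10·90 − (-25)·185 = 5525.
∂h/∂x = [(-4.64)·90 − (-2.34)·185] / 5525 = +0.002769
∂h/∂y = [10·(-2.34) − (-25)·(-4.64)] / 5525 = -0.02523
h(295, 260) = 400.39 + (+0.002769)·(90) + (-0.02523)·(215) = 400.39 +0.249 -5.425 = 395.215 m.

395.2 m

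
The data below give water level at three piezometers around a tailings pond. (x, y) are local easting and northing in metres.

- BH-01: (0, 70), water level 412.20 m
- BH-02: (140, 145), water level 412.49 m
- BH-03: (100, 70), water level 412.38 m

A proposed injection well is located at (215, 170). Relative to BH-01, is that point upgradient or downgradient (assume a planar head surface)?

upgradient

Taking BH-01 as reference: BH-02−BH-01 = (140, 75, +0.29); BH-03−BH-01 = (100, 0, +0.18).
Determinant of the coordinate differences = 140·0 − 100·75 = -7500.
∂h/∂x = [(+0.29)·0 − (+0.18)·75] / -7500 = +0.001800
∂h/∂y = [140·(+0.18) − 100·(+0.29)] / -7500 = +0.0005067
Head at (215, 170) = 412.20 + (+0.001800)·(215) + (+0.0005067)·(100) = 412.64 m.
That is higher than the 412.20 m at BH-01, so the point is upgradient.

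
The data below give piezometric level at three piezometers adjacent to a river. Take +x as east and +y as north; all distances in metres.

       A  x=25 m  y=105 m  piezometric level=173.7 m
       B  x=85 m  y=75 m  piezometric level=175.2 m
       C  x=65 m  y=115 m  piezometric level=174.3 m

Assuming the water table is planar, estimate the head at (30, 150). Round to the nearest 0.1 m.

173.2 m

Differences from A: to B (Δx, Δy, Δh) = (60, -30, +1.5); to C = (40, 10, +0.6).
Determinant of the coordinate differences = 60·10 − 40·(-30) = 1800.
∂h/∂x = [(+1.5)·10 − (+0.6)·(-30)] / 1800 = +0.01833
∂h/∂y = [60·(+0.6) − 40·(+1.5)] / 1800 = -0.01333
h(30, 150) = 173.7 + (+0.01833)·(5) + (-0.01333)·(45) = 173.7 +0.092 -0.600 = 173.192 m.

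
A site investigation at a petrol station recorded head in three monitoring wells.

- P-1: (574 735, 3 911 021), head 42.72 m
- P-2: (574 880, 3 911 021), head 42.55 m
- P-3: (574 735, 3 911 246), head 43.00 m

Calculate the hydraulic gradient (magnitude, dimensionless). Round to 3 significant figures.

∂h/∂x = (42.55 − 42.72) / (574880 − 574735) = -0.001172
∂h/∂y = (43.00 − 42.72) / (3911246 − 3911021) = +0.001244
|∇h| = √(-0.001172² + 0.001244²) = 0.001709

0.00171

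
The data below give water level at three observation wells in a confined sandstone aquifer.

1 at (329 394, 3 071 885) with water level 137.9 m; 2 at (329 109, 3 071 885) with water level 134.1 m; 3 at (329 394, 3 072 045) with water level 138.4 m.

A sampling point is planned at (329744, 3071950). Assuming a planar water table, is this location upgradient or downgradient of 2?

∂h/∂x = (134.1 − 137.9) / (329109 − 329394) = +0.01333
∂h/∂y = (138.4 − 137.9) / (3072045 − 3071885) = +0.003125
Head at (329744, 3071950) = 137.9 + (+0.01333)·(350) + (+0.003125)·(65) = 142.77 m.
That is higher than the 134.1 m at 2, so the point is upgradient.

upgradient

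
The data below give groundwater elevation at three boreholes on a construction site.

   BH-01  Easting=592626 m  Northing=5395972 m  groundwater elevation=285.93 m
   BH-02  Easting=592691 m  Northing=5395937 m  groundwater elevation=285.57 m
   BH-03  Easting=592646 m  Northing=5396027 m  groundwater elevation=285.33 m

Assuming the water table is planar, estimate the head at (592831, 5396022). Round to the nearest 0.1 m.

283.6 m

Differences from BH-01: to BH-02 (Δx, Δy, Δh) = (65, -35, -0.36); to BH-03 = (20, 55, -0.60).
Determinant of the coordinate differences = 65·55 − 20·(-35) = 4275.
∂h/∂x = [(-0.36)·55 − (-0.60)·(-35)] / 4275 = -0.009544
∂h/∂y = [65·(-0.60) − 20·(-0.36)] / 4275 = -0.007439
h(592831, 5396022) = 285.93 + (-0.009544)·(205) + (-0.007439)·(50) = 285.93 -1.956 -0.372 = 283.602 m.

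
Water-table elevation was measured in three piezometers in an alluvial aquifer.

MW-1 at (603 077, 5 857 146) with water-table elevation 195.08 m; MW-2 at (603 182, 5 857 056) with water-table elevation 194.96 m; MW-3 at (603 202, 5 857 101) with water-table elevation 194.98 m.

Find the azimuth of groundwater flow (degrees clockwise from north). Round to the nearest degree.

141°

With h = a·x + b·y + c and MW-1 as origin, the differences give:
  105·a + (-90)·b = -0.12
  125·a + (-45)·b = -0.10
Eliminate b (×(-45) and ×(-90), subtract): 6525·a = -3.600 → a = ∂h/∂x = -0.0005517
Back-substitute: b = ∂h/∂y = +0.0006897.
Flow direction (−∇h) has components (+0.0005517 E, -0.0006897 N).
Azimuth = atan2(E, N) = atan2(+0.0005517, -0.0006897) = 141.3° ≈ 141°.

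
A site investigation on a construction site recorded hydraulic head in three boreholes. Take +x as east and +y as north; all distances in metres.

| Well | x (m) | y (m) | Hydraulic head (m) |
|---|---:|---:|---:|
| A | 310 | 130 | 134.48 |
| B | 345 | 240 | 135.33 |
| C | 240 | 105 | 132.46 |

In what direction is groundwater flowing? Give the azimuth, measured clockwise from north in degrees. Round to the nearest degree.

Three-point gradient (reference A): Δ to B = (35, 110, +0.85), Δ to C = (-70, -25, -2.02).
∂h/∂x = +0.02944, ∂h/∂y = -0.001641 (det = 6825).
Flow direction (−∇h) has components (-0.02944 E, +0.001641 N).
Azimuth = atan2(E, N) = atan2(-0.02944, +0.001641) = 273.2° ≈ 273°.

273°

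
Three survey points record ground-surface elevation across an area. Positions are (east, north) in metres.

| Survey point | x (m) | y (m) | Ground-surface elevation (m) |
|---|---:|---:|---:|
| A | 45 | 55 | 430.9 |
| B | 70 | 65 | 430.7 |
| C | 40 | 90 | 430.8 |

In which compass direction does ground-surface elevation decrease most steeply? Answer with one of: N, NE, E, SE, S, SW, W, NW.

NE

Differences from A: to B (Δx, Δy, Δh) = (25, 10, -0.2); to C = (-5, 35, -0.1).
Solve a·Δx + b·Δy = Δz: det = 25·35 − (-5)·10 = 925.
∂z/∂x = [(-0.2)·35 − (-0.1)·10] / 925 = -0.006486
∂z/∂y = [25·(-0.1) − (-5)·(-0.2)] / 925 = -0.003784
Steepest decrease is along −∇f = (+0.006486 E, +0.003784 N) → northeast.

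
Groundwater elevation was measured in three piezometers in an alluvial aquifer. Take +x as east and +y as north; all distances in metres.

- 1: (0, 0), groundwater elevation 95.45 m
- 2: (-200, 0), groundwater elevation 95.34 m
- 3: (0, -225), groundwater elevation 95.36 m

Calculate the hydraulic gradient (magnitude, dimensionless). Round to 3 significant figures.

0.000680

∂h/∂x = (95.34 − 95.45) / (-200 − 0) = +0.0005500
∂h/∂y = (95.36 − 95.45) / (-225 − 0) = +0.0004000
|∇h| = √(0.0005500² + 0.0004000²) = 0.0006801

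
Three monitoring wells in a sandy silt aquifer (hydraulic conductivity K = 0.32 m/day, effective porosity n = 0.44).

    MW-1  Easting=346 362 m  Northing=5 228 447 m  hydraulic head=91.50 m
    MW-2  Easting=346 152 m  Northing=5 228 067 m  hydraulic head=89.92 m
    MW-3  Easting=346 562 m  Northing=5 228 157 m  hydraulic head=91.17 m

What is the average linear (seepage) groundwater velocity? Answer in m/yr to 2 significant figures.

Differences from MW-1: to MW-2 (Δx, Δy, Δh) = (-210, -380, -1.58); to MW-3 = (200, -290, -0.33).
Solve a·Δx + b·Δy = Δh: det = (-210)·(-290) − 200·(-380) = 136900.
∂h/∂x = [(-1.58)·(-290) − (-0.33)·(-380)] / 136900 = +0.002431
∂h/∂y = [(-210)·(-0.33) − 200·(-1.58)] / 136900 = +0.002814
|∇h| = √(0.002431² + 0.002814²) = 0.003719
Seepage velocity v = K·i/n = 0.32 × 0.003719 / 0.44 = 0.002705 m/day = 0.988 m/yr.

0.99 m/yr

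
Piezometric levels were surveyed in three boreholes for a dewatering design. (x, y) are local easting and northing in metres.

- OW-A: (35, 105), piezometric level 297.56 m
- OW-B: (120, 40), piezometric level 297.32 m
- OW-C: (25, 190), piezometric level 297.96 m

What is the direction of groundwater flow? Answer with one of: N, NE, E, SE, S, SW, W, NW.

Differences from OW-A: to OW-B (Δx, Δy, Δh) = (85, -65, -0.24); to OW-C = (-10, 85, +0.40).
Determinant of the coordinate differences = 85·85 − (-10)·(-65) = 6575.
∂h/∂x = [(-0.24)·85 − (+0.40)·(-65)] / 6575 = +0.0008517
∂h/∂y = [85·(+0.40) − (-10)·(-0.24)] / 6575 = +0.004806
Flow = −∇h = (-0.0008517 east, -0.004806 north), which points south.

S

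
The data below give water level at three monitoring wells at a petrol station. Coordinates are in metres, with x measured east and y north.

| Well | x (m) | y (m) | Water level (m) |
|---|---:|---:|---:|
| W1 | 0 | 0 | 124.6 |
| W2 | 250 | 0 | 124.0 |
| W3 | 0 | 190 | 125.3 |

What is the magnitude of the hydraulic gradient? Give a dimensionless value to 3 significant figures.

0.00440

∂h/∂x = (124.0 − 124.6) / (250 − 0) = -0.002400
∂h/∂y = (125.3 − 124.6) / (190 − 0) = +0.003684
|∇h| = √(-0.002400² + 0.003684²) = 0.004397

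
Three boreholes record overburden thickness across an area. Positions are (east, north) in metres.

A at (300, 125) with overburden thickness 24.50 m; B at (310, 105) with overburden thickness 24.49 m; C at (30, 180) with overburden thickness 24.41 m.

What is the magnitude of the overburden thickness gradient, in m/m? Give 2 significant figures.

With d = a·x + b·y + c and A as origin, the differences give:
  10·a + (-20)·b = -0.01
  (-270)·a + 55·b = -0.09
Eliminate b (×55 and ×(-20), subtract): -4850·a = -2.350 → a = ∂d/∂x = +0.0004845
Back-substitute: b = ∂d/∂y = +0.0007423.
|∇f| = √(0.0004845² + 0.0007423²) = 0.0008864 m/m

0.00089 m/m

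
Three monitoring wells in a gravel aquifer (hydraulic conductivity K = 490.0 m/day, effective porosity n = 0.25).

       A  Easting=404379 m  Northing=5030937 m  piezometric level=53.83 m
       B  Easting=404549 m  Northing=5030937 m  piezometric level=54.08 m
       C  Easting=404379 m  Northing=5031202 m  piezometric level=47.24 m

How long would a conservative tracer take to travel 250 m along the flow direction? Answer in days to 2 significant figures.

5.1 days

∂h/∂x = (54.08 − 53.83) / (404549 − 404379) = +0.001471
∂h/∂y = (47.24 − 53.83) / (5031202 − 5030937) = -0.02487
|∇h| = √(0.001471² + -0.02487²) = 0.02491
Seepage velocity v = K·i/n = 490.0 × 0.02491 / 0.25 = 48.82 m/day.
t = 250 / 48.82 = 5.121 days.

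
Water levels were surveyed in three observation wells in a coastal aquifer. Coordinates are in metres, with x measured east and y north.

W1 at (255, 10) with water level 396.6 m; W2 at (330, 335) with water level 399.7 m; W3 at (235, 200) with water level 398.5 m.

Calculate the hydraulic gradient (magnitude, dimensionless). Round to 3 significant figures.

0.00995

Three-point gradient (reference W1): Δ to W2 = (75, 325, +3.1), Δ to W3 = (-20, 190, +1.9).
∂h/∂x = -0.001373, ∂h/∂y = +0.009855 (det = 20750).
|∇h| = √(-0.001373² + 0.009855²) = 0.00995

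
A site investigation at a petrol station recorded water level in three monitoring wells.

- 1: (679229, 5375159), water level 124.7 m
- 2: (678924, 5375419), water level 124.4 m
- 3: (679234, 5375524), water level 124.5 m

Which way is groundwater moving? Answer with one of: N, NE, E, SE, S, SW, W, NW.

Differences from 1: to 2 (Δx, Δy, Δh) = (-305, 260, -0.3); to 3 = (5, 365, -0.2).
Solve a·Δx + b·Δy = Δh: det = (-305)·365 − 5·260 = -112625.
∂h/∂x = [(-0.3)·365 − (-0.2)·260] / -112625 = +0.0005105
∂h/∂y = [(-305)·(-0.2) − 5·(-0.3)] / -112625 = -0.0005549
Flow = −∇h = (-0.0005105 east, +0.0005549 north), which points northwest.

NW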